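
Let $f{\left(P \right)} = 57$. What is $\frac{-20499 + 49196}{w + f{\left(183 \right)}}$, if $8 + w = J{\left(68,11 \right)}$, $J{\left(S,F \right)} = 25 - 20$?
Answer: $\frac{28697}{54} \approx 531.43$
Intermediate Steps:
$J{\left(S,F \right)} = 5$
$w = -3$ ($w = -8 + 5 = -3$)
$\frac{-20499 + 49196}{w + f{\left(183 \right)}} = \frac{-20499 + 49196}{-3 + 57} = \frac{28697}{54}$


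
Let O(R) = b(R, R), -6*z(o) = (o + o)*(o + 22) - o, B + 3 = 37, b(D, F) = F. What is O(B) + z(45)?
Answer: -1927/2 ≈ -963.50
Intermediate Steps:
B = 34 (B = -3 + 37 = 34)
z(o) = o/6 - o*(22 + o)/3 (z(o) = -((o + o)*(o + 22) - o)/6 = -((2*o)*(22 + o) - o)/6 = -(2*o*(22 + o) - o)/6 = -(-o + 2*o*(22 + o))/6 = o/6 - o*(22 + o)/3)
O(R) = R
O(B) + z(45) = 34 - ⅙*45*(43 + 2*45) = 34 - ⅙*45*(43 + 90) = 34 - ⅙*45*133 = 34 - 1995/2 = -1927/2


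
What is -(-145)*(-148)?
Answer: -21460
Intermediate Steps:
-(-145)*(-148) = -1*21460 = -21460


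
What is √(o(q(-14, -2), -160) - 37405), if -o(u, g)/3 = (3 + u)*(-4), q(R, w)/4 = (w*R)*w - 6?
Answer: I*√40345 ≈ 200.86*I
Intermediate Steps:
q(R, w) = -24 + 4*R*w² (q(R, w) = 4*((w*R)*w - 6) = 4*((R*w)*w - 6) = 4*(R*w² - 6) = 4*(-6 + R*w²) = -24 + 4*R*w²)
o(u, g) = 36 + 12*u (o(u, g) = -3*(3 + u)*(-4) = -3*(-12 - 4*u) = 36 + 12*u)
√(o(q(-14, -2), -160) - 37405) = √((36 + 12*(-24 + 4*(-14)*(-2)²)) - 37405) = √((36 + 12*(-24 + 4*(-14)*4)) - 37405) = √((36 + 12*(-24 - 224)) - 37405) = √((36 + 12*(-248)) - 37405) = √((36 - 2976) - 37405) = √(-2940 - 37405) = √(-40345) = I*√40345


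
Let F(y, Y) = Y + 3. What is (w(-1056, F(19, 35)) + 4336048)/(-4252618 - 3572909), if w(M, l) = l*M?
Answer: -4295920/7825527 ≈ -0.54896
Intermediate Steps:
F(y, Y) = 3 + Y
w(M, l) = M*l
(w(-1056, F(19, 35)) + 4336048)/(-4252618 - 3572909) = (-1056*(3 + 35) + 4336048)/(-4252618 - 3572909) = (-1056*38 + 4336048)/(-7825527) = (-40128 + 4336048)*(-1/7825527) = 4295920*(-1/7825527) = -4295920/7825527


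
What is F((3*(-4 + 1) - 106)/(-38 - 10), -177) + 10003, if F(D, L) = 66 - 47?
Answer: 10022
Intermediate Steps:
F(D, L) = 19
F((3*(-4 + 1) - 106)/(-38 - 10), -177) + 10003 = 19 + 10003 = 10022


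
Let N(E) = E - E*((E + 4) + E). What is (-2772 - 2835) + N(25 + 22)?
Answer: -10166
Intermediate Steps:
N(E) = E - E*(4 + 2*E) (N(E) = E - E*((4 + E) + E) = E - E*(4 + 2*E))
(-2772 - 2835) + N(25 + 22) = (-2772 - 2835) - (25 + 22)*(3 + 2*(25 + 22)) = -5607 - 1*47*(3 + 2*47) = -5607 - 1*47*(3 + 94) = -5607 - 1*47*97 = -5607 - 4559 = -10166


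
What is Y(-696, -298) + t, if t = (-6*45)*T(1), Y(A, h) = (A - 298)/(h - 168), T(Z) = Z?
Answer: -62413/233 ≈ -267.87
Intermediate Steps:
Y(A, h) = (-298 + A)/(-168 + h)
t = -270 (t = -6*45*1 = -270*1 = -270)
Y(-696, -298) + t = (-298 - 696)/(-168 - 298) - 270 = -994/(-466) - 270 = -1/466*(-994) - 270 = 497/233 - 270 = -62413/233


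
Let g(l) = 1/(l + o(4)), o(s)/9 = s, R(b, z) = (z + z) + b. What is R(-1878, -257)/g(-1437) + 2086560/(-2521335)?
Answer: 563298372984/168089 ≈ 3.3512e+6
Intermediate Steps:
R(b, z) = b + 2*z (R(b, z) = 2*z + b = b + 2*z)
o(s) = 9*s
g(l) = 1/(36 + l) (g(l) = 1/(l + 9*4) = 1/(l + 36) = 1/(36 + l))
R(-1878, -257)/g(-1437) + 2086560/(-2521335) = (-1878 + 2*(-257))/(1/(36 - 1437)) + 2086560/(-2521335) = (-1878 - 514)/(1/(-1401)) + 2086560*(-1/2521335) = -2392/(-1/1401) - 139104/168089 = -2392*(-1401) - 139104/168089 = 3351192 - 139104/168089 = 563298372984/168089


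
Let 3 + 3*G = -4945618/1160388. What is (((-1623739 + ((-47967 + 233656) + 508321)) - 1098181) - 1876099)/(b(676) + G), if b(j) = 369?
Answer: -6795247793238/638061367 ≈ -10650.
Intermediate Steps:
G = -4213391/1740582 (G = -1 + (-4945618/1160388)/3 = -1 + (-4945618*1/1160388)/3 = -1 + (1/3)*(-2472809/580194) = -1 - 2472809/1740582 = -4213391/1740582 ≈ -2.4207)
(((-1623739 + ((-47967 + 233656) + 508321)) - 1098181) - 1876099)/(b(676) + G) = (((-1623739 + ((-47967 + 233656) + 508321)) - 1098181) - 1876099)/(369 - 4213391/1740582) = (((-1623739 + (185689 + 508321)) - 1098181) - 1876099)/(638061367/1740582) = (((-1623739 + 694010) - 1098181) - 1876099)*(1740582/638061367) = ((-929729 - 1098181) - 1876099)*(1740582/638061367) = (-2027910 - 1876099)*(1740582/638061367) = -3904009*1740582/638061367 = -6795247793238/638061367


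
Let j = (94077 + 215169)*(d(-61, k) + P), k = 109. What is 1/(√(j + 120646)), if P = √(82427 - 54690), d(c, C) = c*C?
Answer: -I*√2/(2*√(1028028004 - 154623*√27737)) ≈ -2.2335e-5*I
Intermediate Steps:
d(c, C) = C*c
P = √27737 ≈ 166.54
j = -2056176654 + 309246*√27737 (j = (94077 + 215169)*(109*(-61) + √27737) = 309246*(-6649 + √27737) = -2056176654 + 309246*√27737 ≈ -2.0047e+9)
1/(√(j + 120646)) = 1/(√((-2056176654 + 309246*√27737) + 120646)) = 1/(√(-2056056008 + 309246*√27737)) = (-2056056008 + 309246*√27737)^(-½)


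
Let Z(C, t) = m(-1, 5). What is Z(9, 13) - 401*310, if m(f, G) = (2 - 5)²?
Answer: -124301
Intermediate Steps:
m(f, G) = 9 (m(f, G) = (-3)² = 9)
Z(C, t) = 9
Z(9, 13) - 401*310 = 9 - 401*310 = 9 - 124310 = -124301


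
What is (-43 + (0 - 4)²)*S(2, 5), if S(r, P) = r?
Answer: -54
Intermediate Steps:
(-43 + (0 - 4)²)*S(2, 5) = (-43 + (0 - 4)²)*2 = (-43 + (-4)²)*2 = (-43 + 16)*2 = -27*2 = -54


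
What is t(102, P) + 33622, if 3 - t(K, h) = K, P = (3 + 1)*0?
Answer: 33523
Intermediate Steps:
P = 0 (P = 4*0 = 0)
t(K, h) = 3 - K
t(102, P) + 33622 = (3 - 1*102) + 33622 = (3 - 102) + 33622 = -99 + 33622 = 33523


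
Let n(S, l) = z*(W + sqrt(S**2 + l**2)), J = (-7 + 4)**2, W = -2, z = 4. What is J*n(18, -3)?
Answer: -72 + 108*sqrt(37) ≈ 584.94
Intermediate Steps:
J = 9 (J = (-3)**2 = 9)
n(S, l) = -8 + 4*sqrt(S**2 + l**2) (n(S, l) = 4*(-2 + sqrt(S**2 + l**2)) = -8 + 4*sqrt(S**2 + l**2))
J*n(18, -3) = 9*(-8 + 4*sqrt(18**2 + (-3)**2)) = 9*(-8 + 4*sqrt(324 + 9)) = 9*(-8 + 4*sqrt(333)) = 9*(-8 + 4*(3*sqrt(37))) = 9*(-8 + 12*sqrt(37)) = -72 + 108*sqrt(37)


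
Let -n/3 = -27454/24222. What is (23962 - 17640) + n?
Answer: 25535641/4037 ≈ 6325.4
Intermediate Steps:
n = 13727/4037 (n = -(-82362)/24222 = -3*(-13727/12111) = 13727/4037 ≈ 3.4003)
(23962 - 17640) + n = (23962 - 17640) + 13727/4037 = 6322 + 13727/4037 = 25535641/4037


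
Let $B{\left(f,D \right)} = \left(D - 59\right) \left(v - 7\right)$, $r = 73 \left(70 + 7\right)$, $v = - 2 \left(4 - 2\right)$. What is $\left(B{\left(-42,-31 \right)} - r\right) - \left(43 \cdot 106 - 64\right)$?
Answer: $-9125$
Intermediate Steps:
$v = -4$ ($v = \left(-2\right) 2 = -4$)
$r = 5621$ ($r = 73 \cdot 77 = 5621$)
$B{\left(f,D \right)} = 649 - 11 D$ ($B{\left(f,D \right)} = \left(D - 59\right) \left(-4 - 7\right) = \left(-59 + D\right) \left(-11\right) = 649 - 11 D$)
$\left(B{\left(-42,-31 \right)} - r\right) - \left(43 \cdot 106 - 64\right) = \left(\left(649 - -341\right) - 5621\right) - \left(43 \cdot 106 - 64\right) = \left(\left(649 + 341\right) - 5621\right) - \left(4558 - 64\right) = \left(990 - 5621\right) - 4494 = -4631 - 4494 = -9125$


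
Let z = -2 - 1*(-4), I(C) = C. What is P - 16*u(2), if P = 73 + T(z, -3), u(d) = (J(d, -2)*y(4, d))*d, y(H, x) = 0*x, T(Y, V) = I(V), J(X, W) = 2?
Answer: 70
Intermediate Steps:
z = 2 (z = -2 + 4 = 2)
T(Y, V) = V
y(H, x) = 0
u(d) = 0 (u(d) = (2*0)*d = 0*d = 0)
P = 70 (P = 73 - 3 = 70)
P - 16*u(2) = 70 - 16*0 = 70 + 0 = 70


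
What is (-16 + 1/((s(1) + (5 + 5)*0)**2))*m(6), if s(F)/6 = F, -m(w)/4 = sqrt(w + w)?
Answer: 1150*sqrt(3)/9 ≈ 221.32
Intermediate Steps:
m(w) = -4*sqrt(2)*sqrt(w) (m(w) = -4*sqrt(w + w) = -4*sqrt(2)*sqrt(w))
s(F) = 6*F
(-16 + 1/((s(1) + (5 + 5)*0)**2))*m(6) = (-16 + 1/((6*1 + (5 + 5)*0)**2))*(-4*sqrt(2)*sqrt(6)) = (-16 + 1/((6 + 10*0)**2))*(-8*sqrt(3)) = (-16 + 1/((6 + 0)**2))*(-8*sqrt(3)) = (-16 + 1/(6**2))*(-8*sqrt(3)) = (-16 + 1/36)*(-8*sqrt(3)) = -(-1150)*sqrt(3)/9 = 1150*sqrt(3)/9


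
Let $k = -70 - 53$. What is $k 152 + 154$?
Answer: $-18542$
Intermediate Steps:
$k = -123$ ($k = -70 - 53 = -123$)
$k 152 + 154 = \left(-123\right) 152 + 154 = -18696 + 154 = -18542$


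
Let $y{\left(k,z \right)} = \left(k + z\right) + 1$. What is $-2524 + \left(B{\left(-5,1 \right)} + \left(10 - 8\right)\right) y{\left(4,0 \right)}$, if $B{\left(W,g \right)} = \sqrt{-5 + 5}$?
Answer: $-2514$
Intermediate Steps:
$B{\left(W,g \right)} = 0$ ($B{\left(W,g \right)} = \sqrt{0} = 0$)
$y{\left(k,z \right)} = 1 + k + z$
$-2524 + \left(B{\left(-5,1 \right)} + \left(10 - 8\right)\right) y{\left(4,0 \right)} = -2524 + \left(0 + \left(10 - 8\right)\right) \left(1 + 4 + 0\right) = -2524 + \left(0 + 2\right) 5 = -2524 + 2 \cdot 5 = -2524 + 10 = -2514$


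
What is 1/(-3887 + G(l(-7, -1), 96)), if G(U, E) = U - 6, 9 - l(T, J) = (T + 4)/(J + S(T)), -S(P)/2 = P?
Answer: -13/50489 ≈ -0.00025748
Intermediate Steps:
S(P) = -2*P
l(T, J) = 9 - (4 + T)/(J - 2*T) (l(T, J) = 9 - (T + 4)/(J - 2*T) = 9 - (4 + T)/(J - 2*T))
G(U, E) = -6 + U
1/(-3887 + G(l(-7, -1), 96)) = 1/(-3887 + (-6 + (-4 - 19*(-7) + 9*(-1))/(-1 - 2*(-7)))) = 1/(-3887 + (-6 + (-4 + 133 - 9)/(-1 + 14))) = 1/(-3887 + (-6 + 120/13)) = 1/(-3887 + 42/13) = 1/(-50489/13) = -13/50489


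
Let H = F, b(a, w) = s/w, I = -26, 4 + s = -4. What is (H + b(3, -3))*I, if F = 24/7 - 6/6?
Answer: -2782/21 ≈ -132.48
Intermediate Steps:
s = -8 (s = -4 - 4 = -8)
b(a, w) = -8/w
F = 17/7 (F = 24*(⅐) - 6*⅙ = 24/7 - 1 = 17/7 ≈ 2.4286)
H = 17/7 ≈ 2.4286
(H + b(3, -3))*I = (17/7 - 8/(-3))*(-26) = (17/7 - 8*(-⅓))*(-26) = (17/7 + 8/3)*(-26) = (107/21)*(-26) = -2782/21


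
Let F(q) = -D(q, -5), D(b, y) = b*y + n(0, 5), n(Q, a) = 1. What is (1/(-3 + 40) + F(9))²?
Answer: 2653641/1369 ≈ 1938.4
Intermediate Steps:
D(b, y) = 1 + b*y (D(b, y) = b*y + 1 = 1 + b*y)
F(q) = -1 + 5*q (F(q) = -(1 + q*(-5)) = -(1 - 5*q) = -1 + 5*q)
(1/(-3 + 40) + F(9))² = (1/(-3 + 40) + (-1 + 5*9))² = (1/37 + (-1 + 45))² = (1/37 + 44)² = (1629/37)² = 2653641/1369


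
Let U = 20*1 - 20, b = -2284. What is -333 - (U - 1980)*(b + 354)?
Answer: -3821733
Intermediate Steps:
U = 0 (U = 20 - 20 = 0)
-333 - (U - 1980)*(b + 354) = -333 - (0 - 1980)*(-2284 + 354) = -333 - (-1980)*(-1930) = -333 - 1*3821400 = -333 - 3821400 = -3821733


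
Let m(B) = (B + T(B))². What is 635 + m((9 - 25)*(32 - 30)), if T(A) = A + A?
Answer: 9851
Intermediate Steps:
T(A) = 2*A
m(B) = 9*B² (m(B) = (B + 2*B)² = (3*B)² = 9*B²)
635 + m((9 - 25)*(32 - 30)) = 635 + 9*((9 - 25)*(32 - 30))² = 635 + 9*(-16*2)² = 635 + 9*(-32)² = 635 + 9*1024 = 635 + 9216 = 9851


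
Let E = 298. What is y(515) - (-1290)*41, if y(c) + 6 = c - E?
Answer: 53101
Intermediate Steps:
y(c) = -304 + c (y(c) = -6 + (c - 1*298) = -6 + (c - 298) = -6 + (-298 + c) = -304 + c)
y(515) - (-1290)*41 = (-304 + 515) - (-1290)*41 = 211 - 1*(-52890) = 211 + 52890 = 53101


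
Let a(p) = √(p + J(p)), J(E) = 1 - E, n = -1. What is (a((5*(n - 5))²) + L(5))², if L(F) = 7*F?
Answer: 1296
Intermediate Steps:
a(p) = 1 (a(p) = √(p + (1 - p)) = √1 = 1)
(a((5*(n - 5))²) + L(5))² = (1 + 7*5)² = (1 + 35)² = 36² = 1296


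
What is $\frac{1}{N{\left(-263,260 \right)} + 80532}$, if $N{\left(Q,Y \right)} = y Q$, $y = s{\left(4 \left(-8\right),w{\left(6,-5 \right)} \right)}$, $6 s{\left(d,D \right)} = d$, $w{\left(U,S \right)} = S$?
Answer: $\frac{3}{245804} \approx 1.2205 \cdot 10^{-5}$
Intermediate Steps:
$s{\left(d,D \right)} = \frac{d}{6}$
$y = - \frac{16}{3}$ ($y = \frac{4 \left(-8\right)}{6} = \frac{1}{6} \left(-32\right) = - \frac{16}{3} \approx -5.3333$)
$N{\left(Q,Y \right)} = - \frac{16 Q}{3}$
$\frac{1}{N{\left(-263,260 \right)} + 80532} = \frac{1}{\left(- \frac{16}{3}\right) \left(-263\right) + 80532} = \frac{1}{\frac{4208}{3} + 80532} = \frac{1}{\frac{245804}{3}} = \frac{3}{245804}$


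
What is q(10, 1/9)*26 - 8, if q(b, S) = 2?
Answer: 44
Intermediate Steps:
q(10, 1/9)*26 - 8 = 2*26 - 8 = 52 - 8 = 44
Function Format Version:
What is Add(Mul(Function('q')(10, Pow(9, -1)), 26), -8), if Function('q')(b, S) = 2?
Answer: 44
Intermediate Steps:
Add(Mul(Function('q')(10, Pow(9, -1)), 26), -8) = Add(Mul(2, 26), -8) = Add(52, -8) = 44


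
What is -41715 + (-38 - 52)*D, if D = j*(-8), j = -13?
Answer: -51075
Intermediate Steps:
D = 104 (D = -13*(-8) = 104)
-41715 + (-38 - 52)*D = -41715 + (-38 - 52)*104 = -41715 - 90*104 = -41715 - 9360 = -51075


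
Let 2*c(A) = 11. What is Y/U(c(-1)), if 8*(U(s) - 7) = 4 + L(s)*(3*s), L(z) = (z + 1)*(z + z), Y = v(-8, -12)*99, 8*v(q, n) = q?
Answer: -352/551 ≈ -0.63884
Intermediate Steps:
c(A) = 11/2 (c(A) = (½)*11 = 11/2)
v(q, n) = q/8
Y = -99 (Y = ((⅛)*(-8))*99 = -1*99 = -99)
L(z) = 2*z*(1 + z) (L(z) = (1 + z)*(2*z) = 2*z*(1 + z))
U(s) = 15/2 + 3*s²*(1 + s)/4 (U(s) = 7 + (4 + (2*s*(1 + s))*(3*s))/8 = 7 + (4 + 6*s²*(1 + s))/8 = 7 + (½ + 3*s²*(1 + s)/4) = 15/2 + 3*s²*(1 + s)/4)
Y/U(c(-1)) = -99/(15/2 + 3*(11/2)²*(1 + 11/2)/4) = -99/(15/2 + (¾)*(121/4)*(13/2)) = -99/(15/2 + 4719/32) = -99/4959/32 = -99*32/4959 = -352/551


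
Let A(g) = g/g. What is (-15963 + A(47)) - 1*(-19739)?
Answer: 3777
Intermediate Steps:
A(g) = 1
(-15963 + A(47)) - 1*(-19739) = (-15963 + 1) - 1*(-19739) = -15962 + 19739 = 3777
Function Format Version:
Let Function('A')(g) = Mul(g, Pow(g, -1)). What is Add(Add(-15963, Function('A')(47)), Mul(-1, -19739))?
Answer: 3777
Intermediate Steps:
Function('A')(g) = 1
Add(Add(-15963, Function('A')(47)), Mul(-1, -19739)) = Add(Add(-15963, 1), Mul(-1, -19739)) = Add(-15962, 19739) = 3777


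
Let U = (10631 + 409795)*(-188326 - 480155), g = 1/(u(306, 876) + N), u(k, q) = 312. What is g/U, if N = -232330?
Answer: 1/65207914796464308 ≈ 1.5336e-17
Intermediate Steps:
g = -1/232018 (g = 1/(312 - 232330) = 1/(-232018) = -1/232018 ≈ -4.3100e-6)
U = -281046792906 (U = 420426*(-668481) = -281046792906)
g/U = -1/232018/(-281046792906) = -1/232018*(-1/281046792906) = 1/65207914796464308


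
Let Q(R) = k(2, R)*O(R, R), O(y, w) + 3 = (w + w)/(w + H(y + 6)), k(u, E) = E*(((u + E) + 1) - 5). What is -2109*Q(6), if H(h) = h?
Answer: 118104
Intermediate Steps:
k(u, E) = E*(-4 + E + u) (k(u, E) = E*(((E + u) + 1) - 5) = E*((1 + E + u) - 5) = E*(-4 + E + u))
O(y, w) = -3 + 2*w/(6 + w + y) (O(y, w) = -3 + (w + w)/(w + (y + 6)) = -3 + (2*w)/(w + (6 + y)) = -3 + (2*w)/(6 + w + y) = -3 + 2*w/(6 + w + y))
Q(R) = R*(-18 - 4*R)*(-2 + R)/(6 + 2*R) (Q(R) = (R*(-4 + R + 2))*((-18 - R - 3*R)/(6 + R + R)) = (R*(-2 + R))*((-18 - 4*R)/(6 + 2*R)) = R*(-18 - 4*R)*(-2 + R)/(6 + 2*R))
-2109*Q(6) = -(-2109)*6*(-2 + 6)*(9 + 2*6)/(3 + 6) = -(-2109)*6*4*(9 + 12)/9 = -(-2109)*6*4*21/9 = -2109*(-56) = 118104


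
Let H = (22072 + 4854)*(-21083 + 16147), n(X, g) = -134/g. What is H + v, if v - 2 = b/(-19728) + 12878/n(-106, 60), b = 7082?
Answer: -87840276714799/660888 ≈ -1.3291e+8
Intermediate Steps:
v = -3809773231/660888 (v = 2 + (7082/(-19728) + 12878/((-134/60))) = 2 + (7082*(-1/19728) + 12878/((-134*1/60))) = 2 + (-3541/9864 + 12878/(-67/30)) = 2 + (-3541/9864 + 12878*(-30/67)) = 2 + (-3541/9864 - 386340/67) = 2 - 3811095007/660888 = -3809773231/660888 ≈ -5764.6)
H = -132906736 (H = 26926*(-4936) = -132906736)
H + v = -132906736 - 3809773231/660888 = -87840276714799/660888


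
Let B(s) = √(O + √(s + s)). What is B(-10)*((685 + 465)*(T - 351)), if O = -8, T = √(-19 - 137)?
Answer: √(-8 + 2*I*√5)*(-403650 + 2300*I*√39) ≈ -3.5017e+5 - 1.1716e+6*I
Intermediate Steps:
T = 2*I*√39 (T = √(-156) = 2*I*√39 ≈ 12.49*I)
B(s) = √(-8 + √2*√s) (B(s) = √(-8 + √(s + s)) = √(-8 + √(2*s)) = √(-8 + √2*√s))
B(-10)*((685 + 465)*(T - 351)) = √(-8 + √2*√(-10))*((685 + 465)*(2*I*√39 - 351)) = √(-8 + √2*(I*√10))*(1150*(-351 + 2*I*√39)) = √(-8 + 2*I*√5)*(-403650 + 2300*I*√39)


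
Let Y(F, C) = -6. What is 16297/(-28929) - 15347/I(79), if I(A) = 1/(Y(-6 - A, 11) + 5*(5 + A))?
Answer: -183804988579/28929 ≈ -6.3537e+6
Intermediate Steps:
I(A) = 1/(19 + 5*A) (I(A) = 1/(-6 + 5*(5 + A)) = 1/(-6 + (25 + 5*A)) = 1/(19 + 5*A))
16297/(-28929) - 15347/I(79) = 16297/(-28929) - 15347/(1/(19 + 5*79)) = 16297*(-1/28929) - 15347/(1/(19 + 395)) = -16297/28929 - 15347/(1/414) = -16297/28929 - 15347/1/414 = -16297/28929 - 15347*414 = -16297/28929 - 6353658 = -183804988579/28929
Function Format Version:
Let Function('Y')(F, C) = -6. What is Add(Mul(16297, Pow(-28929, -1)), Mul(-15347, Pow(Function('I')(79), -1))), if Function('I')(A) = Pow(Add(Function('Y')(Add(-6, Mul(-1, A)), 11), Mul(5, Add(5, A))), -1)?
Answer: Rational(-183804988579, 28929) ≈ -6.3537e+6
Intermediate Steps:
Function('I')(A) = Pow(Add(19, Mul(5, A)), -1) (Function('I')(A) = Pow(Add(-6, Mul(5, Add(5, A))), -1) = Pow(Add(-6, Add(25, Mul(5, A))), -1) = Pow(Add(19, Mul(5, A)), -1))
Add(Mul(16297, Pow(-28929, -1)), Mul(-15347, Pow(Function('I')(79), -1))) = Add(Mul(16297, Pow(-28929, -1)), Mul(-15347, Pow(Pow(Add(19, Mul(5, 79)), -1), -1))) = Add(Mul(16297, Rational(-1, 28929)), Mul(-15347, Pow(Pow(Add(19, 395), -1), -1))) = Add(Rational(-16297, 28929), Mul(-15347, Pow(Pow(414, -1), -1))) = Add(Rational(-16297, 28929), Mul(-15347, Pow(Rational(1, 414), -1))) = Add(Rational(-16297, 28929), Mul(-15347, 414)) = Add(Rational(-16297, 28929), -6353658) = Rational(-183804988579, 28929)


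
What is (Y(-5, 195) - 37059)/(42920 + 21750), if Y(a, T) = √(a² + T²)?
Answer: -37059/64670 + √1522/12934 ≈ -0.57003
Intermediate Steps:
Y(a, T) = √(T² + a²)
(Y(-5, 195) - 37059)/(42920 + 21750) = (√(195² + (-5)²) - 37059)/(42920 + 21750) = (√(38025 + 25) - 37059)/64670 = (√38050 - 37059)*(1/64670) = (5*√1522 - 37059)*(1/64670) = (-37059 + 5*√1522)*(1/64670) = -37059/64670 + √1522/12934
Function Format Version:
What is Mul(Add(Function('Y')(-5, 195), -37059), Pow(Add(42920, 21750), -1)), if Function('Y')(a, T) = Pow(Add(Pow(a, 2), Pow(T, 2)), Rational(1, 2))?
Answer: Add(Rational(-37059, 64670), Mul(Rational(1, 12934), Pow(1522, Rational(1, 2)))) ≈ -0.57003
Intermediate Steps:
Function('Y')(a, T) = Pow(Add(Pow(T, 2), Pow(a, 2)), Rational(1, 2))
Mul(Add(Function('Y')(-5, 195), -37059), Pow(Add(42920, 21750), -1)) = Mul(Add(Pow(Add(Pow(195, 2), Pow(-5, 2)), Rational(1, 2)), -37059), Pow(Add(42920, 21750), -1)) = Mul(Add(Pow(Add(38025, 25), Rational(1, 2)), -37059), Pow(64670, -1)) = Mul(Add(Pow(38050, Rational(1, 2)), -37059), Rational(1, 64670)) = Mul(Add(Mul(5, Pow(1522, Rational(1, 2))), -37059), Rational(1, 64670)) = Mul(Add(-37059, Mul(5, Pow(1522, Rational(1, 2)))), Rational(1, 64670)) = Add(Rational(-37059, 64670), Mul(Rational(1, 12934), Pow(1522, Rational(1, 2))))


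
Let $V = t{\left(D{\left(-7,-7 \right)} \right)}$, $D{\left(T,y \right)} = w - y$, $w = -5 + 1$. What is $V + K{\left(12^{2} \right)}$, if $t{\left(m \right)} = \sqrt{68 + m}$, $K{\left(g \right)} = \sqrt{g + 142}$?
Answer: $\sqrt{71} + \sqrt{286} \approx 25.338$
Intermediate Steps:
$w = -4$
$D{\left(T,y \right)} = -4 - y$
$K{\left(g \right)} = \sqrt{142 + g}$
$V = \sqrt{71}$ ($V = \sqrt{68 - -3} = \sqrt{68 + \left(-4 + 7\right)} = \sqrt{68 + 3} = \sqrt{71} \approx 8.4261$)
$V + K{\left(12^{2} \right)} = \sqrt{71} + \sqrt{142 + 12^{2}} = \sqrt{71} + \sqrt{142 + 144} = \sqrt{71} + \sqrt{286}$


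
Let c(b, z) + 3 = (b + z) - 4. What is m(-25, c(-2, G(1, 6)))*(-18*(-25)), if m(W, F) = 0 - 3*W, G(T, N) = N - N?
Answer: 33750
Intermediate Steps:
G(T, N) = 0
c(b, z) = -7 + b + z (c(b, z) = -3 + ((b + z) - 4) = -3 + (-4 + b + z) = -7 + b + z)
m(W, F) = -3*W
m(-25, c(-2, G(1, 6)))*(-18*(-25)) = (-3*(-25))*(-18*(-25)) = 75*450 = 33750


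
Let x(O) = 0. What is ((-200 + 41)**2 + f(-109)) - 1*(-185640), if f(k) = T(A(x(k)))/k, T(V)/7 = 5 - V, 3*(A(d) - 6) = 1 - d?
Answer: 68971195/327 ≈ 2.1092e+5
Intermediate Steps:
A(d) = 19/3 - d/3 (A(d) = 6 + (1 - d)/3 = 6 + (1/3 - d/3) = 19/3 - d/3)
T(V) = 35 - 7*V (T(V) = 7*(5 - V) = 35 - 7*V)
f(k) = -28/(3*k) (f(k) = (35 - 7*(19/3 - 1/3*0))/k = (35 - 7*(19/3 + 0))/k = (35 - 7*19/3)/k = (35 - 133/3)/k = -28/(3*k))
((-200 + 41)**2 + f(-109)) - 1*(-185640) = ((-200 + 41)**2 - 28/3/(-109)) - 1*(-185640) = ((-159)**2 - 28/3*(-1/109)) + 185640 = (25281 + 28/327) + 185640 = 8266915/327 + 185640 = 68971195/327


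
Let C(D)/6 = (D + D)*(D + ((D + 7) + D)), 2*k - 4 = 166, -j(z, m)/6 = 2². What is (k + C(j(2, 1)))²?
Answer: 353628025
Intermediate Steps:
j(z, m) = -24 (j(z, m) = -6*2² = -6*4 = -24)
k = 85 (k = 2 + (½)*166 = 2 + 83 = 85)
C(D) = 12*D*(7 + 3*D) (C(D) = 6*((D + D)*(D + ((D + 7) + D))) = 6*((2*D)*(D + ((7 + D) + D))) = 6*((2*D)*(D + (7 + 2*D))) = 6*((2*D)*(7 + 3*D)) = 6*(2*D*(7 + 3*D)) = 12*D*(7 + 3*D))
(k + C(j(2, 1)))² = (85 + 12*(-24)*(7 + 3*(-24)))² = (85 + 12*(-24)*(7 - 72))² = (85 + 12*(-24)*(-65))² = (85 + 18720)² = 18805² = 353628025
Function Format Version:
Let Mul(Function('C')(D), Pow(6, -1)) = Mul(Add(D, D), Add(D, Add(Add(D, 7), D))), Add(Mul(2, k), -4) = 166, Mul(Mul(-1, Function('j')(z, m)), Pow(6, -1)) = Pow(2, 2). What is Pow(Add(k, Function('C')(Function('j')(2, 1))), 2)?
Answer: 353628025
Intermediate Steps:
Function('j')(z, m) = -24 (Function('j')(z, m) = Mul(-6, Pow(2, 2)) = Mul(-6, 4) = -24)
k = 85 (k = Add(2, Mul(Rational(1, 2), 166)) = Add(2, 83) = 85)
Function('C')(D) = Mul(12, D, Add(7, Mul(3, D))) (Function('C')(D) = Mul(6, Mul(Add(D, D), Add(D, Add(Add(D, 7), D)))) = Mul(6, Mul(Mul(2, D), Add(D, Add(Add(7, D), D)))) = Mul(6, Mul(Mul(2, D), Add(D, Add(7, Mul(2, D))))) = Mul(6, Mul(Mul(2, D), Add(7, Mul(3, D)))) = Mul(6, Mul(2, D, Add(7, Mul(3, D)))) = Mul(12, D, Add(7, Mul(3, D))))
Pow(Add(k, Function('C')(Function('j')(2, 1))), 2) = Pow(Add(85, Mul(12, -24, Add(7, Mul(3, -24)))), 2) = Pow(Add(85, Mul(12, -24, Add(7, -72))), 2) = Pow(Add(85, Mul(12, -24, -65)), 2) = Pow(Add(85, 18720), 2) = Pow(18805, 2) = 353628025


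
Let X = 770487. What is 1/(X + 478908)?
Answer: 1/1249395 ≈ 8.0039e-7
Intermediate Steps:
1/(X + 478908) = 1/(770487 + 478908) = 1/1249395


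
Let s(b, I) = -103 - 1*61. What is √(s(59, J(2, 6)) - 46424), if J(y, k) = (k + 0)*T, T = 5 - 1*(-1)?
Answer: 2*I*√11647 ≈ 215.84*I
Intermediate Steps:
T = 6 (T = 5 + 1 = 6)
J(y, k) = 6*k (J(y, k) = (k + 0)*6 = k*6 = 6*k)
s(b, I) = -164 (s(b, I) = -103 - 61 = -164)
√(s(59, J(2, 6)) - 46424) = √(-164 - 46424) = √(-46588) = 2*I*√11647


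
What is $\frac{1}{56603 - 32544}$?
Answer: $\frac{1}{24059} \approx 4.1564 \cdot 10^{-5}$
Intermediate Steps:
$\frac{1}{56603 - 32544} = \frac{1}{24059}$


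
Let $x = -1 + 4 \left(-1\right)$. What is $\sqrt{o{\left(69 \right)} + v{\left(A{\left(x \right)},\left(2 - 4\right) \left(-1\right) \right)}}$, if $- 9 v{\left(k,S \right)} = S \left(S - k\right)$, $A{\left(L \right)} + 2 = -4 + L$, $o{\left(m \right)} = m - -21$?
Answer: $\frac{28}{3} \approx 9.3333$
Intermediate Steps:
$o{\left(m \right)} = 21 + m$ ($o{\left(m \right)} = m + 21 = 21 + m$)
$x = -5$ ($x = -1 - 4 = -5$)
$A{\left(L \right)} = -6 + L$ ($A{\left(L \right)} = -2 + \left(-4 + L\right) = -6 + L$)
$v{\left(k,S \right)} = - \frac{S \left(S - k\right)}{9}$
$\sqrt{o{\left(69 \right)} + v{\left(A{\left(x \right)},\left(2 - 4\right) \left(-1\right) \right)}} = \sqrt{\left(21 + 69\right) + \frac{\left(2 - 4\right) \left(-1\right) \left(\left(-6 - 5\right) - \left(2 - 4\right) \left(-1\right)\right)}{9}} = \sqrt{90 + \frac{\left(-2\right) \left(-1\right) \left(-11 - \left(-2\right) \left(-1\right)\right)}{9}} = \sqrt{90 + \frac{1}{9} \cdot 2 \left(-11 - 2\right)} = \sqrt{90 + \frac{1}{9} \cdot 2 \left(-13\right)} = \sqrt{90 - \frac{26}{9}} = \sqrt{\frac{784}{9}} = \frac{28}{3}$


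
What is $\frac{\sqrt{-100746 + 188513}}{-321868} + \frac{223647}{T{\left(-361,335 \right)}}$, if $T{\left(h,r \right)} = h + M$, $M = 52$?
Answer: $- \frac{74549}{103} - \frac{\sqrt{87767}}{321868} \approx -723.78$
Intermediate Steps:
$T{\left(h,r \right)} = 52 + h$ ($T{\left(h,r \right)} = h + 52 = 52 + h$)
$\frac{\sqrt{-100746 + 188513}}{-321868} + \frac{223647}{T{\left(-361,335 \right)}} = \frac{\sqrt{-100746 + 188513}}{-321868} + \frac{223647}{52 - 361} = \sqrt{87767} \left(- \frac{1}{321868}\right) + \frac{223647}{-309} = - \frac{\sqrt{87767}}{321868} + 223647 \left(- \frac{1}{309}\right) = - \frac{\sqrt{87767}}{321868} - \frac{74549}{103} = - \frac{74549}{103} - \frac{\sqrt{87767}}{321868}$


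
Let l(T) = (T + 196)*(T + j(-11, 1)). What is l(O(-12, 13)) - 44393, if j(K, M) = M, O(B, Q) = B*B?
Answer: 4907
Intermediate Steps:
O(B, Q) = B²
l(T) = (1 + T)*(196 + T) (l(T) = (T + 196)*(T + 1) = (196 + T)*(1 + T) = (1 + T)*(196 + T))
l(O(-12, 13)) - 44393 = (196 + ((-12)²)² + 197*(-12)²) - 44393 = (196 + 144² + 197*144) - 44393 = (196 + 20736 + 28368) - 44393 = 49300 - 44393 = 4907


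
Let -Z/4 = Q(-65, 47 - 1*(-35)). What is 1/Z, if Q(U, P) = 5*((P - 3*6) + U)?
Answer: 1/20 ≈ 0.050000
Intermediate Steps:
Q(U, P) = -90 + 5*P + 5*U (Q(U, P) = 5*((P - 18) + U) = 5*((-18 + P) + U) = 5*(-18 + P + U) = -90 + 5*P + 5*U)
Z = 20 (Z = -4*(-90 + 5*(47 - 1*(-35)) + 5*(-65)) = -4*(-90 + 5*(47 + 35) - 325) = -4*(-90 + 5*82 - 325) = -4*(-90 + 410 - 325) = -4*(-5) = 20)
1/Z = 1/20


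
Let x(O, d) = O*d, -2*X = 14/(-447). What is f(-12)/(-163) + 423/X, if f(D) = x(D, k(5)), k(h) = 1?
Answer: 30820287/1141 ≈ 27012.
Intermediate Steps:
X = 7/447 (X = -7/(-447) = -7*(-1)/447 = -½*(-14/447) = 7/447 ≈ 0.015660)
f(D) = D (f(D) = D*1 = D)
f(-12)/(-163) + 423/X = -12/(-163) + 423/(7/447) = -12*(-1/163) + 423*(447/7) = 12/163 + 189081/7 = 30820287/1141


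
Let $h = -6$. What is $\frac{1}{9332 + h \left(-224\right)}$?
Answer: $\frac{1}{10676} \approx 9.3668 \cdot 10^{-5}$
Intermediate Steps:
$\frac{1}{9332 + h \left(-224\right)} = \frac{1}{9332 - -1344} = \frac{1}{9332 + 1344} = \frac{1}{10676}$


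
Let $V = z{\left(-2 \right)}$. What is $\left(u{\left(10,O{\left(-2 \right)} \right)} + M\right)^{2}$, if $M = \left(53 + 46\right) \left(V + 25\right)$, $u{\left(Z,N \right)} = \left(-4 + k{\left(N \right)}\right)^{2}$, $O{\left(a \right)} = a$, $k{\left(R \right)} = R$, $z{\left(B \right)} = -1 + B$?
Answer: $4901796$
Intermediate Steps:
$V = -3$ ($V = -1 - 2 = -3$)
$u{\left(Z,N \right)} = \left(-4 + N\right)^{2}$
$M = 2178$ ($M = \left(53 + 46\right) \left(-3 + 25\right) = 99 \cdot 22 = 2178$)
$\left(u{\left(10,O{\left(-2 \right)} \right)} + M\right)^{2} = \left(\left(-4 - 2\right)^{2} + 2178\right)^{2} = \left(\left(-6\right)^{2} + 2178\right)^{2} = \left(36 + 2178\right)^{2} = 2214^{2} = 4901796$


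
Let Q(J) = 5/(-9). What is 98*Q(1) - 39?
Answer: -841/9 ≈ -93.444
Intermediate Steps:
Q(J) = -5/9 (Q(J) = 5*(-⅑) = -5/9)
98*Q(1) - 39 = 98*(-5/9) - 39 = -490/9 - 39 = -841/9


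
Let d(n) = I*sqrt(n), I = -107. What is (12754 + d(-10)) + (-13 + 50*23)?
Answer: 13891 - 107*I*sqrt(10) ≈ 13891.0 - 338.36*I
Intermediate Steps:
d(n) = -107*sqrt(n)
(12754 + d(-10)) + (-13 + 50*23) = (12754 - 107*I*sqrt(10)) + (-13 + 50*23) = (12754 - 107*I*sqrt(10)) + (-13 + 1150) = (12754 - 107*I*sqrt(10)) + 1137 = 13891 - 107*I*sqrt(10)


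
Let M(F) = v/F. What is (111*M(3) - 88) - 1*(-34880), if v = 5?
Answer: 34977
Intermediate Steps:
M(F) = 5/F
(111*M(3) - 88) - 1*(-34880) = (111*(5/3) - 88) - 1*(-34880) = (111*(5*(⅓)) - 88) + 34880 = (111*(5/3) - 88) + 34880 = (185 - 88) + 34880 = 97 + 34880 = 34977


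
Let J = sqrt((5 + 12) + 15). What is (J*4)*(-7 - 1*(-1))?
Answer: -96*sqrt(2) ≈ -135.76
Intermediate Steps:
J = 4*sqrt(2) (J = sqrt(17 + 15) = sqrt(32) = 4*sqrt(2) ≈ 5.6569)
(J*4)*(-7 - 1*(-1)) = ((4*sqrt(2))*4)*(-7 - 1*(-1)) = (16*sqrt(2))*(-7 + 1) = (16*sqrt(2))*(-6) = -96*sqrt(2)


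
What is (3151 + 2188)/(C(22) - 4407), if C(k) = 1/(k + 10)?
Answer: -170848/141023 ≈ -1.2115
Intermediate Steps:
C(k) = 1/(10 + k)
(3151 + 2188)/(C(22) - 4407) = (3151 + 2188)/(1/(10 + 22) - 4407) = 5339/(1/32 - 4407) = 5339/(-141023/32) = 5339*(-32/141023) = -170848/141023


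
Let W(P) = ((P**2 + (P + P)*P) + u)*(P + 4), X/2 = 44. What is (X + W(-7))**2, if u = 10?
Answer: 146689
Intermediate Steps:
X = 88 (X = 2*44 = 88)
W(P) = (4 + P)*(10 + 3*P**2) (W(P) = ((P**2 + (P + P)*P) + 10)*(P + 4) = ((P**2 + (2*P)*P) + 10)*(4 + P) = ((P**2 + 2*P**2) + 10)*(4 + P) = (3*P**2 + 10)*(4 + P) = (10 + 3*P**2)*(4 + P) = (4 + P)*(10 + 3*P**2))
(X + W(-7))**2 = (88 + (40 + 3*(-7)**3 + 10*(-7) + 12*(-7)**2))**2 = (88 + (40 + 3*(-343) - 70 + 12*49))**2 = (88 + (40 - 1029 - 70 + 588))**2 = (88 - 471)**2 = (-383)**2 = 146689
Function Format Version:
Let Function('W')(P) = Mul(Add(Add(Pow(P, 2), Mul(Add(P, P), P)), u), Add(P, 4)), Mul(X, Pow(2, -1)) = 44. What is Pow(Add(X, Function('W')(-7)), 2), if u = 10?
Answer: 146689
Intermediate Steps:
X = 88 (X = Mul(2, 44) = 88)
Function('W')(P) = Mul(Add(4, P), Add(10, Mul(3, Pow(P, 2)))) (Function('W')(P) = Mul(Add(Add(Pow(P, 2), Mul(Add(P, P), P)), 10), Add(P, 4)) = Mul(Add(Add(Pow(P, 2), Mul(Mul(2, P), P)), 10), Add(4, P)) = Mul(Add(Add(Pow(P, 2), Mul(2, Pow(P, 2))), 10), Add(4, P)) = Mul(Add(Mul(3, Pow(P, 2)), 10), Add(4, P)) = Mul(Add(10, Mul(3, Pow(P, 2))), Add(4, P)) = Mul(Add(4, P), Add(10, Mul(3, Pow(P, 2)))))
Pow(Add(X, Function('W')(-7)), 2) = Pow(Add(88, Add(40, Mul(3, Pow(-7, 3)), Mul(10, -7), Mul(12, Pow(-7, 2)))), 2) = Pow(Add(88, Add(40, Mul(3, -343), -70, Mul(12, 49))), 2) = Pow(Add(88, Add(40, -1029, -70, 588)), 2) = Pow(Add(88, -471), 2) = Pow(-383, 2) = 146689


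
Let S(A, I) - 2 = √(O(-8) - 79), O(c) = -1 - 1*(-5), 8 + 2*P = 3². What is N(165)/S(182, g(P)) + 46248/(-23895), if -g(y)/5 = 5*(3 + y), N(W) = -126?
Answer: 2*(-38540*√3 + 517211*I)/(7965*(-2*I + 5*√3)) ≈ -5.1253 + 13.813*I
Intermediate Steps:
P = ½ (P = -4 + (½)*3² = -4 + (½)*9 = -4 + 9/2 = ½ ≈ 0.50000)
g(y) = -75 - 25*y (g(y) = -25*(3 + y) = -5*(15 + 5*y) = -75 - 25*y)
O(c) = 4 (O(c) = -1 + 5 = 4)
S(A, I) = 2 + 5*I*√3 (S(A, I) = 2 + √(4 - 79) = 2 + √(-75) = 2 + 5*I*√3)
N(165)/S(182, g(P)) + 46248/(-23895) = -126/(2 + 5*I*√3) + 46248/(-23895) = -126/(2 + 5*I*√3) + 46248*(-1/23895) = -126/(2 + 5*I*√3) - 15416/7965 = -15416/7965 - 126/(2 + 5*I*√3)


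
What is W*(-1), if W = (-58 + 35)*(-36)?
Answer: -828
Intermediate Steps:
W = 828 (W = -23*(-36) = 828)
W*(-1) = 828*(-1) = -828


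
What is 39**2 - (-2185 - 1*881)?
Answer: 4587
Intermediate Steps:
39**2 - (-2185 - 1*881) = 1521 - (-2185 - 881) = 1521 - 1*(-3066) = 1521 + 3066 = 4587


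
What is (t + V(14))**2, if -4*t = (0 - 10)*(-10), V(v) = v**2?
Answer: 29241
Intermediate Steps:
t = -25 (t = -(0 - 10)*(-10)/4 = -(-5)*(-10)/2 = -1/4*100 = -25)
(t + V(14))**2 = (-25 + 14**2)**2 = (-25 + 196)**2 = 171**2 = 29241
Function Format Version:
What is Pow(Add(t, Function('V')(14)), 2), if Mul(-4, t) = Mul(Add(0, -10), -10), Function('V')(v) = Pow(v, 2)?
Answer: 29241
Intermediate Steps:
t = -25 (t = Mul(Rational(-1, 4), Mul(Add(0, -10), -10)) = Mul(Rational(-1, 4), Mul(-10, -10)) = Mul(Rational(-1, 4), 100) = -25)
Pow(Add(t, Function('V')(14)), 2) = Pow(Add(-25, Pow(14, 2)), 2) = Pow(Add(-25, 196), 2) = Pow(171, 2) = 29241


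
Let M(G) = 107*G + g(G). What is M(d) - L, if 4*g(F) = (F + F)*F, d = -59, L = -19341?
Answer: 29537/2 ≈ 14769.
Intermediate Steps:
g(F) = F²/2 (g(F) = ((F + F)*F)/4 = ((2*F)*F)/4 = (2*F²)/4 = F²/2)
M(G) = G²/2 + 107*G (M(G) = 107*G + G²/2 = G²/2 + 107*G)
M(d) - L = (½)*(-59)*(214 - 59) - 1*(-19341) = (½)*(-59)*155 + 19341 = -9145/2 + 19341 = 29537/2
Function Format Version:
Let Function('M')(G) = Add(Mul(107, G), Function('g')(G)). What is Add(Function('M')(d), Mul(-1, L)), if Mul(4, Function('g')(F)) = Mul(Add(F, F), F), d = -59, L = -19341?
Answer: Rational(29537, 2) ≈ 14769.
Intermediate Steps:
Function('g')(F) = Mul(Rational(1, 2), Pow(F, 2)) (Function('g')(F) = Mul(Rational(1, 4), Mul(Add(F, F), F)) = Mul(Rational(1, 4), Mul(Mul(2, F), F)) = Mul(Rational(1, 4), Mul(2, Pow(F, 2))) = Mul(Rational(1, 2), Pow(F, 2)))
Function('M')(G) = Add(Mul(Rational(1, 2), Pow(G, 2)), Mul(107, G)) (Function('M')(G) = Add(Mul(107, G), Mul(Rational(1, 2), Pow(G, 2))) = Add(Mul(Rational(1, 2), Pow(G, 2)), Mul(107, G)))
Add(Function('M')(d), Mul(-1, L)) = Add(Mul(Rational(1, 2), -59, Add(214, -59)), Mul(-1, -19341)) = Add(Mul(Rational(1, 2), -59, 155), 19341) = Add(Rational(-9145, 2), 19341) = Rational(29537, 2)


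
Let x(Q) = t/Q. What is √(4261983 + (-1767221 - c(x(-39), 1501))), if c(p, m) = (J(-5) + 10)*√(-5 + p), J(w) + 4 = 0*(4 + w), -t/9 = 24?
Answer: √(421614778 - 78*√91)/13 ≈ 1579.5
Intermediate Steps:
t = -216 (t = -9*24 = -216)
x(Q) = -216/Q
J(w) = -4 (J(w) = -4 + 0*(4 + w) = -4 + 0 = -4)
c(p, m) = 6*√(-5 + p) (c(p, m) = (-4 + 10)*√(-5 + p) = 6*√(-5 + p))
√(4261983 + (-1767221 - c(x(-39), 1501))) = √(4261983 + (-1767221 - 6*√(-5 - 216/(-39)))) = √(4261983 + (-1767221 - 6*√(-5 - 216*(-1/39)))) = √(4261983 + (-1767221 - 6*√(-5 + 72/13))) = √(4261983 + (-1767221 - 6*√(7/13))) = √(4261983 + (-1767221 - 6*√91/13)) = √(2494762 - 6*√91/13)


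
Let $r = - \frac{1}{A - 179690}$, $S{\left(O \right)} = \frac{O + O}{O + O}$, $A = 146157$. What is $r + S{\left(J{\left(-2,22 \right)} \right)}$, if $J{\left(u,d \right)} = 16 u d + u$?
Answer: $\frac{33534}{33533} \approx 1.0$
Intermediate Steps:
$J{\left(u,d \right)} = u + 16 d u$ ($J{\left(u,d \right)} = 16 d u + u = u + 16 d u$)
$S{\left(O \right)} = 1$ ($S{\left(O \right)} = \frac{2 O}{2 O} = 2 O \frac{1}{2 O} = 1$)
$r = \frac{1}{33533}$ ($r = - \frac{1}{146157 - 179690} = - \frac{1}{-33533} = \left(-1\right) \left(- \frac{1}{33533}\right) = \frac{1}{33533} \approx 2.9821 \cdot 10^{-5}$)
$r + S{\left(J{\left(-2,22 \right)} \right)} = \frac{1}{33533} + 1 = \frac{33534}{33533}$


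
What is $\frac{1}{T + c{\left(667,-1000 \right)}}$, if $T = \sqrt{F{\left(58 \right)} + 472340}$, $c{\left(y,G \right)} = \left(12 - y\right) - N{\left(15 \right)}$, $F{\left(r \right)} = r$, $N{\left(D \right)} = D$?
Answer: $\frac{335}{11749} + \frac{\sqrt{472398}}{23498} \approx 0.057763$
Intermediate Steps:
$c{\left(y,G \right)} = -3 - y$ ($c{\left(y,G \right)} = \left(12 - y\right) - 15 = -3 - y$)
$T = \sqrt{472398}$ ($T = \sqrt{58 + 472340} = \sqrt{472398} \approx 687.31$)
$\frac{1}{T + c{\left(667,-1000 \right)}} = \frac{1}{\sqrt{472398} - 670} = \frac{1}{-670 + \sqrt{472398}}$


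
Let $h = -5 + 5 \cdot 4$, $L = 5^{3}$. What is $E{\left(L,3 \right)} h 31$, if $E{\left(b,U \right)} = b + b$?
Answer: $116250$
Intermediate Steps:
$L = 125$
$E{\left(b,U \right)} = 2 b$
$h = 15$ ($h = -5 + 20 = 15$)
$E{\left(L,3 \right)} h 31 = 2 \cdot 125 \cdot 15 \cdot 31 = 250 \cdot 15 \cdot 31 = 3750 \cdot 31 = 116250$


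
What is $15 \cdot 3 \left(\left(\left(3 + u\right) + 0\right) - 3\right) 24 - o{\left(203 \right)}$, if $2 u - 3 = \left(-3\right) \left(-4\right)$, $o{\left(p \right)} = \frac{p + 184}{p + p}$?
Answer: $\frac{3288213}{406} \approx 8099.0$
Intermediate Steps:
$o{\left(p \right)} = \frac{184 + p}{2 p}$
$u = \frac{15}{2}$ ($u = \frac{3}{2} + \frac{\left(-3\right) \left(-4\right)}{2} = \frac{3}{2} + \frac{1}{2} \cdot 12 = \frac{3}{2} + 6 = \frac{15}{2} \approx 7.5$)
$15 \cdot 3 \left(\left(\left(3 + u\right) + 0\right) - 3\right) 24 - o{\left(203 \right)} = 15 \cdot 3 \left(\left(\left(3 + \frac{15}{2}\right) + 0\right) - 3\right) 24 - \frac{184 + 203}{2 \cdot 203} = 15 \cdot 3 \left(\left(\frac{21}{2} + 0\right) - 3\right) 24 - \frac{1}{2} \cdot \frac{1}{203} \cdot 387 = 15 \cdot 3 \left(\frac{21}{2} - 3\right) 24 - \frac{387}{406} = 15 \cdot 3 \cdot \frac{15}{2} \cdot 24 - \frac{387}{406} = 15 \cdot \frac{45}{2} \cdot 24 - \frac{387}{406} = \frac{675}{2} \cdot 24 - \frac{387}{406} = 8100 - \frac{387}{406} = \frac{3288213}{406}$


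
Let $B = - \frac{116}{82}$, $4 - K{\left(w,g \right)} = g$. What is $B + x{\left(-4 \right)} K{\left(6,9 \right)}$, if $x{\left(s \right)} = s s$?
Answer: $- \frac{3338}{41} \approx -81.415$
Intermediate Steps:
$K{\left(w,g \right)} = 4 - g$
$x{\left(s \right)} = s^{2}$
$B = - \frac{58}{41}$ ($B = \left(-116\right) \frac{1}{82} = - \frac{58}{41} \approx -1.4146$)
$B + x{\left(-4 \right)} K{\left(6,9 \right)} = - \frac{58}{41} + \left(-4\right)^{2} \left(4 - 9\right) = - \frac{58}{41} + 16 \left(4 - 9\right) = - \frac{58}{41} + 16 \left(-5\right) = - \frac{58}{41} - 80 = - \frac{3338}{41}$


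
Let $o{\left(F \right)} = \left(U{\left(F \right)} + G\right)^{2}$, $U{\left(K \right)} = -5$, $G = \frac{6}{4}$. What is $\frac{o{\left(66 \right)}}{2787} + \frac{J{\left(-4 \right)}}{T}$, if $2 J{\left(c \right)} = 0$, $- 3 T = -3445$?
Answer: $\frac{49}{11148} \approx 0.0043954$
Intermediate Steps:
$T = \frac{3445}{3}$ ($T = \left(- \frac{1}{3}\right) \left(-3445\right) = \frac{3445}{3} \approx 1148.3$)
$G = \frac{3}{2}$ ($G = 6 \cdot \frac{1}{4} = \frac{3}{2} \approx 1.5$)
$J{\left(c \right)} = 0$ ($J{\left(c \right)} = \frac{1}{2} \cdot 0 = 0$)
$o{\left(F \right)} = \frac{49}{4}$ ($o{\left(F \right)} = \left(-5 + \frac{3}{2}\right)^{2} = \left(- \frac{7}{2}\right)^{2} = \frac{49}{4}$)
$\frac{o{\left(66 \right)}}{2787} + \frac{J{\left(-4 \right)}}{T} = \frac{49}{4 \cdot 2787} + \frac{0}{\frac{3445}{3}} = \frac{49}{4} \cdot \frac{1}{2787} + 0 \cdot \frac{3}{3445} = \frac{49}{11148} + 0 = \frac{49}{11148}$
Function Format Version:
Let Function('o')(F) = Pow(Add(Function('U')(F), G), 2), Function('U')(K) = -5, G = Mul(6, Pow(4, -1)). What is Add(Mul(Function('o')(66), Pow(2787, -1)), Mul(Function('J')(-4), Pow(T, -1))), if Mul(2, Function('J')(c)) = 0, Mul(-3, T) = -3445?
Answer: Rational(49, 11148) ≈ 0.0043954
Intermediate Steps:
T = Rational(3445, 3) (T = Mul(Rational(-1, 3), -3445) = Rational(3445, 3) ≈ 1148.3)
G = Rational(3, 2) (G = Mul(6, Rational(1, 4)) = Rational(3, 2) ≈ 1.5000)
Function('J')(c) = 0 (Function('J')(c) = Mul(Rational(1, 2), 0) = 0)
Function('o')(F) = Rational(49, 4) (Function('o')(F) = Pow(Add(-5, Rational(3, 2)), 2) = Pow(Rational(-7, 2), 2) = Rational(49, 4))
Add(Mul(Function('o')(66), Pow(2787, -1)), Mul(Function('J')(-4), Pow(T, -1))) = Add(Mul(Rational(49, 4), Pow(2787, -1)), Mul(0, Pow(Rational(3445, 3), -1))) = Add(Mul(Rational(49, 4), Rational(1, 2787)), Mul(0, Rational(3, 3445))) = Add(Rational(49, 11148), 0) = Rational(49, 11148)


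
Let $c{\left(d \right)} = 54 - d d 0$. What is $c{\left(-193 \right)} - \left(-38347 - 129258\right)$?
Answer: $167659$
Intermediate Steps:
$c{\left(d \right)} = 54$ ($c{\left(d \right)} = 54 - d^{2} \cdot 0 = 54 - 0 = 54 + 0 = 54$)
$c{\left(-193 \right)} - \left(-38347 - 129258\right) = 54 - \left(-38347 - 129258\right) = 54 - -167605 = 54 + 167605 = 167659$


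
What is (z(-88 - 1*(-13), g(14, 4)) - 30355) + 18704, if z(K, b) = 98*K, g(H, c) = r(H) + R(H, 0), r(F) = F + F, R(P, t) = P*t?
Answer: -19001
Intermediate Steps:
r(F) = 2*F
g(H, c) = 2*H (g(H, c) = 2*H + H*0 = 2*H + 0 = 2*H)
(z(-88 - 1*(-13), g(14, 4)) - 30355) + 18704 = (98*(-88 - 1*(-13)) - 30355) + 18704 = (98*(-88 + 13) - 30355) + 18704 = (98*(-75) - 30355) + 18704 = (-7350 - 30355) + 18704 = -37705 + 18704 = -19001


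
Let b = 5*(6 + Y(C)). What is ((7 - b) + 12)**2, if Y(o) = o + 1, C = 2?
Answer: 676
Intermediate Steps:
Y(o) = 1 + o
b = 45 (b = 5*(6 + (1 + 2)) = 5*(6 + 3) = 5*9 = 45)
((7 - b) + 12)**2 = ((7 - 1*45) + 12)**2 = ((7 - 45) + 12)**2 = (-38 + 12)**2 = (-26)**2 = 676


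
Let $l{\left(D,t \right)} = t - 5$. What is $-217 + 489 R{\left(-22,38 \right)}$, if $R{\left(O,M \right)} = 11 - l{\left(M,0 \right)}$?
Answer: $7607$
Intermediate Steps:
$l{\left(D,t \right)} = -5 + t$
$R{\left(O,M \right)} = 16$ ($R{\left(O,M \right)} = 11 - \left(-5 + 0\right) = 11 - -5 = 11 + 5 = 16$)
$-217 + 489 R{\left(-22,38 \right)} = -217 + 489 \cdot 16 = -217 + 7824 = 7607$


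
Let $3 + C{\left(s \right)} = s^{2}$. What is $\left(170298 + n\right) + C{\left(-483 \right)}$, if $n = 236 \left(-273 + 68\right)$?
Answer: $355204$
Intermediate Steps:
$C{\left(s \right)} = -3 + s^{2}$
$n = -48380$ ($n = 236 \left(-205\right) = -48380$)
$\left(170298 + n\right) + C{\left(-483 \right)} = \left(170298 - 48380\right) - \left(3 - \left(-483\right)^{2}\right) = 121918 + \left(-3 + 233289\right) = 121918 + 233286 = 355204$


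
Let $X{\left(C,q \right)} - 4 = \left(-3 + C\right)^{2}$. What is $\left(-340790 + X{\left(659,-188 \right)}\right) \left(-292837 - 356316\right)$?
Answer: $-58131651150$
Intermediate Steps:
$X{\left(C,q \right)} = 4 + \left(-3 + C\right)^{2}$
$\left(-340790 + X{\left(659,-188 \right)}\right) \left(-292837 - 356316\right) = \left(-340790 + \left(4 + \left(-3 + 659\right)^{2}\right)\right) \left(-292837 - 356316\right) = \left(-340790 + \left(4 + 656^{2}\right)\right) \left(-649153\right) = \left(-340790 + \left(4 + 430336\right)\right) \left(-649153\right) = \left(-340790 + 430340\right) \left(-649153\right) = 89550 \left(-649153\right) = -58131651150$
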